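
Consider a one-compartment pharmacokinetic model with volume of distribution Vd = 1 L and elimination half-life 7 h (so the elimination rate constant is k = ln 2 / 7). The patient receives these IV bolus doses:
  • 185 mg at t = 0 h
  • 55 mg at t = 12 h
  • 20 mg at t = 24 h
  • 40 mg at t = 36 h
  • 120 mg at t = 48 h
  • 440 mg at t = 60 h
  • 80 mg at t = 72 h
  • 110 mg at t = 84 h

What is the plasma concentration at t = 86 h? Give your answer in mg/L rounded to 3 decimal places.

k = ln 2 / 7 = 0.09902 per h
Dose 1 (185 mg at t=0 h): 185·exp(−0.09902·86) = 0.037 mg/L
Dose 2 (55 mg at t=12 h): 55·exp(−0.09902·74) = 0.036 mg/L
Dose 3 (20 mg at t=24 h): 20·exp(−0.09902·62) = 0.043 mg/L
Dose 4 (40 mg at t=36 h): 40·exp(−0.09902·50) = 0.283 mg/L
Dose 5 (120 mg at t=48 h): 120·exp(−0.09902·38) = 2.786 mg/L
Dose 6 (440 mg at t=60 h): 440·exp(−0.09902·26) = 33.523 mg/L
Dose 7 (80 mg at t=72 h): 80·exp(−0.09902·14) = 20.000 mg/L
Dose 8 (110 mg at t=84 h): 110·exp(−0.09902·2) = 90.237 mg/L
C(86) = 0.037 + 0.036 + 0.043 + 0.283 + 2.786 + 33.523 + 20.000 + 90.237 = 146.945 mg/L

146.945 mg/L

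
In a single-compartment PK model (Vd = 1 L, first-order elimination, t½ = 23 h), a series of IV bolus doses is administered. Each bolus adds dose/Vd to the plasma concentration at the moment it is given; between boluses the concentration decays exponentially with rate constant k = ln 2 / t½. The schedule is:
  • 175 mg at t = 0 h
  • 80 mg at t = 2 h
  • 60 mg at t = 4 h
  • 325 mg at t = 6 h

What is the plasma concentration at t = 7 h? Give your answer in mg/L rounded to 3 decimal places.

k = ln 2 / 23 = 0.03014 per h
Dose 1 (175 mg at t=0 h): 175·exp(−0.03014·7) = 141.716 mg/L
Dose 2 (80 mg at t=2 h): 80·exp(−0.03014·5) = 68.810 mg/L
Dose 3 (60 mg at t=4 h): 60·exp(−0.03014·3) = 54.813 mg/L
Dose 4 (325 mg at t=6 h): 325·exp(−0.03014·1) = 315.352 mg/L
C(7) = 141.716 + 68.810 + 54.813 + 315.352 = 580.691 mg/L

580.691 mg/L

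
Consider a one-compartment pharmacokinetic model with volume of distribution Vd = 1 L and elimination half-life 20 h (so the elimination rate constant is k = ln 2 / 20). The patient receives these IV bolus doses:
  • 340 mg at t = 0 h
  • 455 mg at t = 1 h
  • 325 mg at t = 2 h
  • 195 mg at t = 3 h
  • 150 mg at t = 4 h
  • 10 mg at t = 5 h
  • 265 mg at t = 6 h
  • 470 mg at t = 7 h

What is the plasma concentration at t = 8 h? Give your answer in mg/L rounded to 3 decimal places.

k = ln 2 / 20 = 0.03466 per h
Dose 1 (340 mg at t=0 h): 340·exp(−0.03466·8) = 257.672 mg/L
Dose 2 (455 mg at t=1 h): 455·exp(−0.03466·7) = 356.986 mg/L
Dose 3 (325 mg at t=2 h): 325·exp(−0.03466·6) = 263.982 mg/L
Dose 4 (195 mg at t=3 h): 195·exp(−0.03466·5) = 163.975 mg/L
Dose 5 (150 mg at t=4 h): 150·exp(−0.03466·4) = 130.583 mg/L
Dose 6 (10 mg at t=5 h): 10·exp(−0.03466·3) = 9.013 mg/L
Dose 7 (265 mg at t=6 h): 265·exp(−0.03466·2) = 247.254 mg/L
Dose 8 (470 mg at t=7 h): 470·exp(−0.03466·1) = 453.990 mg/L
C(8) = 257.672 + 356.986 + 263.982 + 163.975 + 130.583 + 9.013 + 247.254 + 453.990 = 1883.453 mg/L

1883.453 mg/L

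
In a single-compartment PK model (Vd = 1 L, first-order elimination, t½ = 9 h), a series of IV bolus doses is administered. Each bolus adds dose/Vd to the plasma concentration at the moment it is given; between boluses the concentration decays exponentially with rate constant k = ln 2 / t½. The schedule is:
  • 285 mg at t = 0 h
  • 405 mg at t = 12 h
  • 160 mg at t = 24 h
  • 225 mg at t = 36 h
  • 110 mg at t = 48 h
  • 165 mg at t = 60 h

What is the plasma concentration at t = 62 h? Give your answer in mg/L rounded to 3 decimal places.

k = ln 2 / 9 = 0.07702 per h
Dose 1 (285 mg at t=0 h): 285·exp(−0.07702·62) = 2.405 mg/L
Dose 2 (405 mg at t=12 h): 405·exp(−0.07702·50) = 8.611 mg/L
Dose 3 (160 mg at t=24 h): 160·exp(−0.07702·38) = 8.572 mg/L
Dose 4 (225 mg at t=36 h): 225·exp(−0.07702·26) = 30.377 mg/L
Dose 5 (110 mg at t=48 h): 110·exp(−0.07702·14) = 37.422 mg/L
Dose 6 (165 mg at t=60 h): 165·exp(−0.07702·2) = 141.445 mg/L
C(62) = 2.405 + 8.611 + 8.572 + 30.377 + 37.422 + 141.445 = 228.832 mg/L

228.832 mg/L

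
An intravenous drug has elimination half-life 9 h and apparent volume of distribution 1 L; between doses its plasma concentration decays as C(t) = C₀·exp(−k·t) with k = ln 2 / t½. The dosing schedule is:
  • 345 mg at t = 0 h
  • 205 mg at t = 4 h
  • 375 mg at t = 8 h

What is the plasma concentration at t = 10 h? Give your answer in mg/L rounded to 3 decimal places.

610.322 mg/L

k = ln 2 / 9 = 0.07702 per h
Dose 1 (345 mg at t=0 h): 345·exp(−0.07702·10) = 159.713 mg/L
Dose 2 (205 mg at t=4 h): 205·exp(−0.07702·6) = 129.142 mg/L
Dose 3 (375 mg at t=8 h): 375·exp(−0.07702·2) = 321.466 mg/L
C(10) = 159.713 + 129.142 + 321.466 = 610.322 mg/L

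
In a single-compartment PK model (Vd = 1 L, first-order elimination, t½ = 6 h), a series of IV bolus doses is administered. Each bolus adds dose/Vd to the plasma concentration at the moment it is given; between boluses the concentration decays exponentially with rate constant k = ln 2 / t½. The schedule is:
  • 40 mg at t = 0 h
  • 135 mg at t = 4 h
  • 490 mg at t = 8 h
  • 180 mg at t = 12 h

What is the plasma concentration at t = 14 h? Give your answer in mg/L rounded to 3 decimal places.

k = ln 2 / 6 = 0.11552 per h
Dose 1 (40 mg at t=0 h): 40·exp(−0.11552·14) = 7.937 mg/L
Dose 2 (135 mg at t=4 h): 135·exp(−0.11552·10) = 42.522 mg/L
Dose 3 (490 mg at t=8 h): 490·exp(−0.11552·6) = 245.000 mg/L
Dose 4 (180 mg at t=12 h): 180·exp(−0.11552·2) = 142.866 mg/L
C(14) = 7.937 + 42.522 + 245.000 + 142.866 = 438.325 mg/L

438.325 mg/L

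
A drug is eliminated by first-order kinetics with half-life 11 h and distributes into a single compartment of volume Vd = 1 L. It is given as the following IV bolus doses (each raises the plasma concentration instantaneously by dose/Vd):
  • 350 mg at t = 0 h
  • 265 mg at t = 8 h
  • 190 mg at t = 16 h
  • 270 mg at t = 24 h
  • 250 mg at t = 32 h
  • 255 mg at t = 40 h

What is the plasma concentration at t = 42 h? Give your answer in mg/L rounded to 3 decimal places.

k = ln 2 / 11 = 0.06301 per h
Dose 1 (350 mg at t=0 h): 350·exp(−0.06301·42) = 24.813 mg/L
Dose 2 (265 mg at t=8 h): 265·exp(−0.06301·34) = 31.102 mg/L
Dose 3 (190 mg at t=16 h): 190·exp(−0.06301·26) = 36.917 mg/L
Dose 4 (270 mg at t=24 h): 270·exp(−0.06301·18) = 86.850 mg/L
Dose 5 (250 mg at t=32 h): 250·exp(−0.06301·10) = 133.130 mg/L
Dose 6 (255 mg at t=40 h): 255·exp(−0.06301·2) = 224.806 mg/L
C(42) = 24.813 + 31.102 + 36.917 + 86.850 + 133.130 + 224.806 = 537.618 mg/L

537.618 mg/L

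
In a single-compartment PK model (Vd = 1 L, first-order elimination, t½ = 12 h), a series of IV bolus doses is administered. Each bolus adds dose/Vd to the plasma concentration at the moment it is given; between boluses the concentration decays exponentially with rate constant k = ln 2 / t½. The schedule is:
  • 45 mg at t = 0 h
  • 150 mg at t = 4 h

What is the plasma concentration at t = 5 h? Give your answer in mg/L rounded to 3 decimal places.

k = ln 2 / 12 = 0.05776 per h
Dose 1 (45 mg at t=0 h): 45·exp(−0.05776·5) = 33.712 mg/L
Dose 2 (150 mg at t=4 h): 150·exp(−0.05776·1) = 141.581 mg/L
C(5) = 33.712 + 141.581 = 175.293 mg/L

175.293 mg/L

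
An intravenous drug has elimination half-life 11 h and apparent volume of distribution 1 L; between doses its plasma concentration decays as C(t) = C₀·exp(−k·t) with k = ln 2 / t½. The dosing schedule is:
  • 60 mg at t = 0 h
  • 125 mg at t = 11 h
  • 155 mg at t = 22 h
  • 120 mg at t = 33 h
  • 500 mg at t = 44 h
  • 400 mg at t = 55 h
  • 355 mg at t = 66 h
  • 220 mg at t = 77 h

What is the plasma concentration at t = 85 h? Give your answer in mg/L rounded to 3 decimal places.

347.184 mg/L

k = ln 2 / 11 = 0.06301 per h
Dose 1 (60 mg at t=0 h): 60·exp(−0.06301·85) = 0.283 mg/L
Dose 2 (125 mg at t=11 h): 125·exp(−0.06301·74) = 1.180 mg/L
Dose 3 (155 mg at t=22 h): 155·exp(−0.06301·63) = 2.926 mg/L
Dose 4 (120 mg at t=33 h): 120·exp(−0.06301·52) = 4.530 mg/L
Dose 5 (500 mg at t=44 h): 500·exp(−0.06301·41) = 37.753 mg/L
Dose 6 (400 mg at t=55 h): 400·exp(−0.06301·30) = 60.404 mg/L
Dose 7 (355 mg at t=66 h): 355·exp(−0.06301·19) = 107.218 mg/L
Dose 8 (220 mg at t=77 h): 220·exp(−0.06301·8) = 132.890 mg/L
C(85) = 0.283 + 1.180 + 2.926 + 4.530 + 37.753 + 60.404 + 107.218 + 132.890 = 347.184 mg/L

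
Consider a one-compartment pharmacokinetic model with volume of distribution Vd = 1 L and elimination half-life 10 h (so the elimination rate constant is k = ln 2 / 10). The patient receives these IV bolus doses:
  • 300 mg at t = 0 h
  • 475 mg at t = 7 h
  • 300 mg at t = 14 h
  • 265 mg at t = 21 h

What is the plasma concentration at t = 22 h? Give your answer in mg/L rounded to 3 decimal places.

652.788 mg/L

k = ln 2 / 10 = 0.06931 per h
Dose 1 (300 mg at t=0 h): 300·exp(−0.06931·22) = 65.291 mg/L
Dose 2 (475 mg at t=7 h): 475·exp(−0.06931·15) = 167.938 mg/L
Dose 3 (300 mg at t=14 h): 300·exp(−0.06931·8) = 172.305 mg/L
Dose 4 (265 mg at t=21 h): 265·exp(−0.06931·1) = 247.254 mg/L
C(22) = 65.291 + 167.938 + 172.305 + 247.254 = 652.788 mg/L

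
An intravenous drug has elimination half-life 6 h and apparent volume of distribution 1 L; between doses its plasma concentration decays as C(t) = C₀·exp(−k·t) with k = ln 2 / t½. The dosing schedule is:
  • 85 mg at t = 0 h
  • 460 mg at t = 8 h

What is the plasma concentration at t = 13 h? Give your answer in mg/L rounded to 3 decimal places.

277.098 mg/L

k = ln 2 / 6 = 0.11552 per h
Dose 1 (85 mg at t=0 h): 85·exp(−0.11552·13) = 18.932 mg/L
Dose 2 (460 mg at t=8 h): 460·exp(−0.11552·5) = 258.166 mg/L
C(13) = 18.932 + 258.166 = 277.098 mg/L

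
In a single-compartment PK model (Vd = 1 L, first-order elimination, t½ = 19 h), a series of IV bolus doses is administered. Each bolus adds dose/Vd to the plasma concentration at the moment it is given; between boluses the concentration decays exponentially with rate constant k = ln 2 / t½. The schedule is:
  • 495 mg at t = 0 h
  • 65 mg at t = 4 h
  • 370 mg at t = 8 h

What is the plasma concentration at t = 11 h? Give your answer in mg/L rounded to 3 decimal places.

k = ln 2 / 19 = 0.03648 per h
Dose 1 (495 mg at t=0 h): 495·exp(−0.03648·11) = 331.379 mg/L
Dose 2 (65 mg at t=4 h): 65·exp(−0.03648·7) = 50.351 mg/L
Dose 3 (370 mg at t=8 h): 370·exp(−0.03648·3) = 331.643 mg/L
C(11) = 331.379 + 50.351 + 331.643 = 713.373 mg/L

713.373 mg/L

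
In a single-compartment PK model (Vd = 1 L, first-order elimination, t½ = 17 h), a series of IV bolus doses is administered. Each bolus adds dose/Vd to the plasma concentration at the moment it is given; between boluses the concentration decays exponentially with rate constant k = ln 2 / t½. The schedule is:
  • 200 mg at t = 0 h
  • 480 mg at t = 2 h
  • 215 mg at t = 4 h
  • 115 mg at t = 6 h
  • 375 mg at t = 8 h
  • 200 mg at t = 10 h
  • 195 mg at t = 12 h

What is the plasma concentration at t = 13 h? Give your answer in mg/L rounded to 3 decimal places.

1329.661 mg/L

k = ln 2 / 17 = 0.04077 per h
Dose 1 (200 mg at t=0 h): 200·exp(−0.04077·13) = 117.715 mg/L
Dose 2 (480 mg at t=2 h): 480·exp(−0.04077·11) = 306.519 mg/L
Dose 3 (215 mg at t=4 h): 215·exp(−0.04077·9) = 148.960 mg/L
Dose 4 (115 mg at t=6 h): 115·exp(−0.04077·7) = 86.446 mg/L
Dose 5 (375 mg at t=8 h): 375·exp(−0.04077·5) = 305.839 mg/L
Dose 6 (200 mg at t=10 h): 200·exp(−0.04077·3) = 176.973 mg/L
Dose 7 (195 mg at t=12 h): 195·exp(−0.04077·1) = 187.209 mg/L
C(13) = 117.715 + 306.519 + 148.960 + 86.446 + 305.839 + 176.973 + 187.209 = 1329.661 mg/L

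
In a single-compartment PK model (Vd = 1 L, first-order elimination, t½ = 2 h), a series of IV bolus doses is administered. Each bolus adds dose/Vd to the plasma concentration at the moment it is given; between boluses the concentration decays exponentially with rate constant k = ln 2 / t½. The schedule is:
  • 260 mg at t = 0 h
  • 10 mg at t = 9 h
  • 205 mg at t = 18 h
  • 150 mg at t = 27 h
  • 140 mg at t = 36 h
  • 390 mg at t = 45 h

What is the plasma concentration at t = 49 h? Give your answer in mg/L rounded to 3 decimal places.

99.124 mg/L

k = ln 2 / 2 = 0.34657 per h
Dose 1 (260 mg at t=0 h): 260·exp(−0.34657·49) = 0.000 mg/L
Dose 2 (10 mg at t=9 h): 10·exp(−0.34657·40) = 0.000 mg/L
Dose 3 (205 mg at t=18 h): 205·exp(−0.34657·31) = 0.004 mg/L
Dose 4 (150 mg at t=27 h): 150·exp(−0.34657·22) = 0.073 mg/L
Dose 5 (140 mg at t=36 h): 140·exp(−0.34657·13) = 1.547 mg/L
Dose 6 (390 mg at t=45 h): 390·exp(−0.34657·4) = 97.500 mg/L
C(49) = 0.000 + 0.000 + 0.004 + 0.073 + 1.547 + 97.500 = 99.124 mg/L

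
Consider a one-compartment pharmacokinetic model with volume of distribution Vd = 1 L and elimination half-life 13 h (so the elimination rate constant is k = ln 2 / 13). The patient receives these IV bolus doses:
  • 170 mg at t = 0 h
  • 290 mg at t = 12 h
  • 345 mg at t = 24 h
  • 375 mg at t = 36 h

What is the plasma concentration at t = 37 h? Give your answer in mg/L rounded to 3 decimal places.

628.141 mg/L

k = ln 2 / 13 = 0.05332 per h
Dose 1 (170 mg at t=0 h): 170·exp(−0.05332·37) = 23.641 mg/L
Dose 2 (290 mg at t=12 h): 290·exp(−0.05332·25) = 76.471 mg/L
Dose 3 (345 mg at t=24 h): 345·exp(−0.05332·13) = 172.500 mg/L
Dose 4 (375 mg at t=36 h): 375·exp(−0.05332·1) = 355.529 mg/L
C(37) = 23.641 + 76.471 + 172.500 + 355.529 = 628.141 mg/L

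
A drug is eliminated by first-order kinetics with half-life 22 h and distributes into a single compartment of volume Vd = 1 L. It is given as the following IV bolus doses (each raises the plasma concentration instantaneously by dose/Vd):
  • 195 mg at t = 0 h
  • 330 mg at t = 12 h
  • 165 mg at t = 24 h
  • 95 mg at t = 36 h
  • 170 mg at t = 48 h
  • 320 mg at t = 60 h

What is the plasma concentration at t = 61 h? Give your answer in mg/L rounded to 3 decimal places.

k = ln 2 / 22 = 0.03151 per h
Dose 1 (195 mg at t=0 h): 195·exp(−0.03151·61) = 28.534 mg/L
Dose 2 (330 mg at t=12 h): 330·exp(−0.03151·49) = 70.475 mg/L
Dose 3 (165 mg at t=24 h): 165·exp(−0.03151·37) = 51.429 mg/L
Dose 4 (95 mg at t=36 h): 95·exp(−0.03151·25) = 43.216 mg/L
Dose 5 (170 mg at t=48 h): 170·exp(−0.03151·13) = 112.867 mg/L
Dose 6 (320 mg at t=60 h): 320·exp(−0.03151·1) = 310.075 mg/L
C(61) = 28.534 + 70.475 + 51.429 + 43.216 + 112.867 + 310.075 = 616.596 mg/L

616.596 mg/L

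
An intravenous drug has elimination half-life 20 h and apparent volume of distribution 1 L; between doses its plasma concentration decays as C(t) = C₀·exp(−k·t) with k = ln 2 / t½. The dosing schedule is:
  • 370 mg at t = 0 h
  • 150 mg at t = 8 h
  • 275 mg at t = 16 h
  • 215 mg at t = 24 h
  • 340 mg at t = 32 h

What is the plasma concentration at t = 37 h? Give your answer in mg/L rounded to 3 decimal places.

713.275 mg/L

k = ln 2 / 20 = 0.03466 per h
Dose 1 (370 mg at t=0 h): 370·exp(−0.03466·37) = 102.635 mg/L
Dose 2 (150 mg at t=8 h): 150·exp(−0.03466·29) = 54.903 mg/L
Dose 3 (275 mg at t=16 h): 275·exp(−0.03466·21) = 132.816 mg/L
Dose 4 (215 mg at t=24 h): 215·exp(−0.03466·13) = 137.015 mg/L
Dose 5 (340 mg at t=32 h): 340·exp(−0.03466·5) = 285.905 mg/L
C(37) = 102.635 + 54.903 + 132.816 + 137.015 + 285.905 = 713.275 mg/L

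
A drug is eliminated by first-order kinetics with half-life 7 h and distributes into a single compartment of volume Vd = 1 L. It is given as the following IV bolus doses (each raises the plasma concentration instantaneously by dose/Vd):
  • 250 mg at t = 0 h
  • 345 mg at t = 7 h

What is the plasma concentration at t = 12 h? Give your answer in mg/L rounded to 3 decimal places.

286.468 mg/L

k = ln 2 / 7 = 0.09902 per h
Dose 1 (250 mg at t=0 h): 250·exp(−0.09902·12) = 76.188 mg/L
Dose 2 (345 mg at t=7 h): 345·exp(−0.09902·5) = 210.280 mg/L
C(12) = 76.188 + 210.280 = 286.468 mg/L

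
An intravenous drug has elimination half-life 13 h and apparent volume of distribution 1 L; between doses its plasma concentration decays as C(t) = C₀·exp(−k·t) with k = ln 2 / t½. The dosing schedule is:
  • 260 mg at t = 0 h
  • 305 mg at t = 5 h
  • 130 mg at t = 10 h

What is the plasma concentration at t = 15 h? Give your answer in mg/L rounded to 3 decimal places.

k = ln 2 / 13 = 0.05332 per h
Dose 1 (260 mg at t=0 h): 260·exp(−0.05332·15) = 116.851 mg/L
Dose 2 (305 mg at t=5 h): 305·exp(−0.05332·10) = 178.953 mg/L
Dose 3 (130 mg at t=10 h): 130·exp(−0.05332·5) = 99.578 mg/L
C(15) = 116.851 + 178.953 + 99.578 = 395.381 mg/L

395.381 mg/L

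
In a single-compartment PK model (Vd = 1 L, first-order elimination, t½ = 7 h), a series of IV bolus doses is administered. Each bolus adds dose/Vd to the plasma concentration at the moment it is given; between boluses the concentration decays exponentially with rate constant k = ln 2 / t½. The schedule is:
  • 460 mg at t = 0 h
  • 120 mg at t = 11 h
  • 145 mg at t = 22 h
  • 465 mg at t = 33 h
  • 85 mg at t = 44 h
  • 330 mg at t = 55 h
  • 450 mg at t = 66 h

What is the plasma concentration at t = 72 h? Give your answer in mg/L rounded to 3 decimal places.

326.489 mg/L

k = ln 2 / 7 = 0.09902 per h
Dose 1 (460 mg at t=0 h): 460·exp(−0.09902·72) = 0.369 mg/L
Dose 2 (120 mg at t=11 h): 120·exp(−0.09902·61) = 0.286 mg/L
Dose 3 (145 mg at t=22 h): 145·exp(−0.09902·50) = 1.026 mg/L
Dose 4 (465 mg at t=33 h): 465·exp(−0.09902·39) = 9.779 mg/L
Dose 5 (85 mg at t=44 h): 85·exp(−0.09902·28) = 5.312 mg/L
Dose 6 (330 mg at t=55 h): 330·exp(−0.09902·17) = 61.297 mg/L
Dose 7 (450 mg at t=66 h): 450·exp(−0.09902·6) = 248.420 mg/L
C(72) = 0.369 + 0.286 + 1.026 + 9.779 + 5.312 + 61.297 + 248.420 = 326.489 mg/L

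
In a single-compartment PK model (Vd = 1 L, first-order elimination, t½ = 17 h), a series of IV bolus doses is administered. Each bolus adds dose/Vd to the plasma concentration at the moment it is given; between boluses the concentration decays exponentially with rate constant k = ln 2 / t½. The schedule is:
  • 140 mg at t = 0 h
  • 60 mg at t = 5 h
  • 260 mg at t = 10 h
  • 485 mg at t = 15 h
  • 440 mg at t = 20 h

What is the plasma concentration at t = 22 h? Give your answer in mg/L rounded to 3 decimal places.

1016.607 mg/L

k = ln 2 / 17 = 0.04077 per h
Dose 1 (140 mg at t=0 h): 140·exp(−0.04077·22) = 57.090 mg/L
Dose 2 (60 mg at t=5 h): 60·exp(−0.04077·17) = 30.000 mg/L
Dose 3 (260 mg at t=10 h): 260·exp(−0.04077·12) = 159.398 mg/L
Dose 4 (485 mg at t=15 h): 485·exp(−0.04077·7) = 364.576 mg/L
Dose 5 (440 mg at t=20 h): 440·exp(−0.04077·2) = 405.543 mg/L
C(22) = 57.090 + 30.000 + 159.398 + 364.576 + 405.543 = 1016.607 mg/L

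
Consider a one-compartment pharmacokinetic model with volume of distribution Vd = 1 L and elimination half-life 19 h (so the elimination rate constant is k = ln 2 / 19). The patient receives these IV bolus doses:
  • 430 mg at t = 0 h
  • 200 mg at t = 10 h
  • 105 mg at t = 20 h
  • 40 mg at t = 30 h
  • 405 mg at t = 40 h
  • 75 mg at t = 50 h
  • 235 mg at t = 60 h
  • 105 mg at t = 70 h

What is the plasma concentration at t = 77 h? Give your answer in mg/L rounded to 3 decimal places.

k = ln 2 / 19 = 0.03648 per h
Dose 1 (430 mg at t=0 h): 430·exp(−0.03648·77) = 25.912 mg/L
Dose 2 (200 mg at t=10 h): 200·exp(−0.03648·67) = 17.358 mg/L
Dose 3 (105 mg at t=20 h): 105·exp(−0.03648·57) = 13.125 mg/L
Dose 4 (40 mg at t=30 h): 40·exp(−0.03648·47) = 7.201 mg/L
Dose 5 (405 mg at t=40 h): 405·exp(−0.03648·37) = 105.012 mg/L
Dose 6 (75 mg at t=50 h): 75·exp(−0.03648·27) = 28.008 mg/L
Dose 7 (235 mg at t=60 h): 235·exp(−0.03648·17) = 126.394 mg/L
Dose 8 (105 mg at t=70 h): 105·exp(−0.03648·7) = 81.336 mg/L
C(77) = 25.912 + 17.358 + 13.125 + 7.201 + 105.012 + 28.008 + 126.394 + 81.336 = 404.346 mg/L

404.346 mg/L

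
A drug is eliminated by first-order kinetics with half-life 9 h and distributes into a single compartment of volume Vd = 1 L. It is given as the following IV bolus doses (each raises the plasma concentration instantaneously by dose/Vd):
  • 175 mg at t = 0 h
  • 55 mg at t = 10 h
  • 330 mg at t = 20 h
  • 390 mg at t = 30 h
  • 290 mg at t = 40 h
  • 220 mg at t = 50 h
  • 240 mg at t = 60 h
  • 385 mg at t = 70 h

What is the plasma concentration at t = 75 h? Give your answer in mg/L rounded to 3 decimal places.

k = ln 2 / 9 = 0.07702 per h
Dose 1 (175 mg at t=0 h): 175·exp(−0.07702·75) = 0.543 mg/L
Dose 2 (55 mg at t=10 h): 55·exp(−0.07702·65) = 0.368 mg/L
Dose 3 (330 mg at t=20 h): 330·exp(−0.07702·55) = 4.774 mg/L
Dose 4 (390 mg at t=30 h): 390·exp(−0.07702·45) = 12.188 mg/L
Dose 5 (290 mg at t=40 h): 290·exp(−0.07702·35) = 19.576 mg/L
Dose 6 (220 mg at t=50 h): 220·exp(−0.07702·25) = 32.080 mg/L
Dose 7 (240 mg at t=60 h): 240·exp(−0.07702·15) = 75.595 mg/L
Dose 8 (385 mg at t=70 h): 385·exp(−0.07702·5) = 261.952 mg/L
C(75) = 0.543 + 0.368 + 4.774 + 12.188 + 19.576 + 32.080 + 75.595 + 261.952 = 407.075 mg/L

407.075 mg/L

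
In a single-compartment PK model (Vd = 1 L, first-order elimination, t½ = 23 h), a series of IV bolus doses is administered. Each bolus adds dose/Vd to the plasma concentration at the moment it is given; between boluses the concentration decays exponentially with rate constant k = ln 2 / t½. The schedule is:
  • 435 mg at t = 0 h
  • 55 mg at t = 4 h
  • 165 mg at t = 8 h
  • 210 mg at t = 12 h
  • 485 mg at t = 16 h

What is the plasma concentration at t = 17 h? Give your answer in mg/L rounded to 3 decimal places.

1074.810 mg/L

k = ln 2 / 23 = 0.03014 per h
Dose 1 (435 mg at t=0 h): 435·exp(−0.03014·17) = 260.609 mg/L
Dose 2 (55 mg at t=4 h): 55·exp(−0.03014·13) = 37.172 mg/L
Dose 3 (165 mg at t=8 h): 165·exp(−0.03014·9) = 125.803 mg/L
Dose 4 (210 mg at t=12 h): 210·exp(−0.03014·5) = 180.625 mg/L
Dose 5 (485 mg at t=16 h): 485·exp(−0.03014·1) = 470.602 mg/L
C(17) = 260.609 + 37.172 + 125.803 + 180.625 + 470.602 = 1074.810 mg/L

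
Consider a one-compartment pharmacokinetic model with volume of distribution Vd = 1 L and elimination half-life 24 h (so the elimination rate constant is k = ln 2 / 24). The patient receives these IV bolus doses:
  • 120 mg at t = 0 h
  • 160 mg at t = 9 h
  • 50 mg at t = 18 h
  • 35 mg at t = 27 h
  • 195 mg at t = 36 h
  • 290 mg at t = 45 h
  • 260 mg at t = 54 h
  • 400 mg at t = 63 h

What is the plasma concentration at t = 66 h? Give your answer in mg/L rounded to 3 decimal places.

k = ln 2 / 24 = 0.02888 per h
Dose 1 (120 mg at t=0 h): 120·exp(−0.02888·66) = 17.838 mg/L
Dose 2 (160 mg at t=9 h): 160·exp(−0.02888·57) = 30.844 mg/L
Dose 3 (50 mg at t=18 h): 50·exp(−0.02888·48) = 12.500 mg/L
Dose 4 (35 mg at t=27 h): 35·exp(−0.02888·39) = 11.347 mg/L
Dose 5 (195 mg at t=36 h): 195·exp(−0.02888·30) = 81.987 mg/L
Dose 6 (290 mg at t=45 h): 290·exp(−0.02888·21) = 158.124 mg/L
Dose 7 (260 mg at t=54 h): 260·exp(−0.02888·12) = 183.848 mg/L
Dose 8 (400 mg at t=63 h): 400·exp(−0.02888·3) = 366.802 mg/L
C(66) = 17.838 + 30.844 + 12.500 + 11.347 + 81.987 + 158.124 + 183.848 + 366.802 = 863.290 mg/L

863.290 mg/L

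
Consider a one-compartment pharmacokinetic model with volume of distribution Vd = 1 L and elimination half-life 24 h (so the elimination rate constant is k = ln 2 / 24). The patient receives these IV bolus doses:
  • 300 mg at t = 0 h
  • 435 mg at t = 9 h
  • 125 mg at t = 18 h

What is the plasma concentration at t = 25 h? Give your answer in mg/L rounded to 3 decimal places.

k = ln 2 / 24 = 0.02888 per h
Dose 1 (300 mg at t=0 h): 300·exp(−0.02888·25) = 145.730 mg/L
Dose 2 (435 mg at t=9 h): 435·exp(−0.02888·16) = 274.033 mg/L
Dose 3 (125 mg at t=18 h): 125·exp(−0.02888·7) = 102.120 mg/L
C(25) = 145.730 + 274.033 + 102.120 = 521.882 mg/L

521.882 mg/L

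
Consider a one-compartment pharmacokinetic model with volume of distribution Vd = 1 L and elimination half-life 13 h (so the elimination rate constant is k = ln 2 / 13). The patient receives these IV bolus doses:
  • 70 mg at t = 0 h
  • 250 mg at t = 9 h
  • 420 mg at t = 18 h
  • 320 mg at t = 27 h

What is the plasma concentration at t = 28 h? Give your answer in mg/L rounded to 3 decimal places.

k = ln 2 / 13 = 0.05332 per h
Dose 1 (70 mg at t=0 h): 70·exp(−0.05332·28) = 15.730 mg/L
Dose 2 (250 mg at t=9 h): 250·exp(−0.05332·19) = 90.776 mg/L
Dose 3 (420 mg at t=18 h): 420·exp(−0.05332·10) = 246.427 mg/L
Dose 4 (320 mg at t=27 h): 320·exp(−0.05332·1) = 303.385 mg/L
C(28) = 15.730 + 90.776 + 246.427 + 303.385 = 656.318 mg/L

656.318 mg/L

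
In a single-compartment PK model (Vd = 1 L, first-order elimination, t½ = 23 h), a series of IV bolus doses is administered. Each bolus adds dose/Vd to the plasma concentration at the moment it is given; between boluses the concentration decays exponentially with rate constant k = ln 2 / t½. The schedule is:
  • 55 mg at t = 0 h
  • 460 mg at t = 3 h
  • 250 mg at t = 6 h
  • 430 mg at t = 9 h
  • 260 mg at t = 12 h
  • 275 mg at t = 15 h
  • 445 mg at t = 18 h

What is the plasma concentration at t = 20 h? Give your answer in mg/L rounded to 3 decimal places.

k = ln 2 / 23 = 0.03014 per h
Dose 1 (55 mg at t=0 h): 55·exp(−0.03014·20) = 30.102 mg/L
Dose 2 (460 mg at t=3 h): 460·exp(−0.03014·17) = 275.586 mg/L
Dose 3 (250 mg at t=6 h): 250·exp(−0.03014·14) = 163.947 mg/L
Dose 4 (430 mg at t=9 h): 430·exp(−0.03014·11) = 308.672 mg/L
Dose 5 (260 mg at t=12 h): 260·exp(−0.03014·8) = 204.299 mg/L
Dose 6 (275 mg at t=15 h): 275·exp(−0.03014·5) = 236.533 mg/L
Dose 7 (445 mg at t=18 h): 445·exp(−0.03014·2) = 418.971 mg/L
C(20) = 30.102 + 275.586 + 163.947 + 308.672 + 204.299 + 236.533 + 418.971 = 1638.111 mg/L

1638.111 mg/L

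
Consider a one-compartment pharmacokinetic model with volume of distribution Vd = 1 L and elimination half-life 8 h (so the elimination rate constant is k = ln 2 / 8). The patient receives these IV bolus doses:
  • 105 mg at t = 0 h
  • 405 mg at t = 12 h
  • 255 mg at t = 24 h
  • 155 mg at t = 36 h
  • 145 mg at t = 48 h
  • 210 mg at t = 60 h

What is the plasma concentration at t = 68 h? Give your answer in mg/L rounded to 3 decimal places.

k = ln 2 / 8 = 0.08664 per h
Dose 1 (105 mg at t=0 h): 105·exp(−0.08664·68) = 0.290 mg/L
Dose 2 (405 mg at t=12 h): 405·exp(−0.08664·56) = 3.164 mg/L
Dose 3 (255 mg at t=24 h): 255·exp(−0.08664·44) = 5.635 mg/L
Dose 4 (155 mg at t=36 h): 155·exp(−0.08664·32) = 9.688 mg/L
Dose 5 (145 mg at t=48 h): 145·exp(−0.08664·20) = 25.633 mg/L
Dose 6 (210 mg at t=60 h): 210·exp(−0.08664·8) = 105.000 mg/L
C(68) = 0.290 + 3.164 + 5.635 + 9.688 + 25.633 + 105.000 = 149.409 mg/L

149.409 mg/L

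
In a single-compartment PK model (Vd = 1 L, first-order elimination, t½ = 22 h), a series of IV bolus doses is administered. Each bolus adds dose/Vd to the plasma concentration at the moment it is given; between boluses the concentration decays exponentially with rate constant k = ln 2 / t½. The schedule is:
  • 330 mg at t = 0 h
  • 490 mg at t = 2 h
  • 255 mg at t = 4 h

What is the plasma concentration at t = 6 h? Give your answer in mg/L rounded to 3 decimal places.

k = ln 2 / 22 = 0.03151 per h
Dose 1 (330 mg at t=0 h): 330·exp(−0.03151·6) = 273.159 mg/L
Dose 2 (490 mg at t=2 h): 490·exp(−0.03151·4) = 431.980 mg/L
Dose 3 (255 mg at t=4 h): 255·exp(−0.03151·2) = 239.427 mg/L
C(6) = 273.159 + 431.980 + 239.427 = 944.566 mg/L

944.566 mg/L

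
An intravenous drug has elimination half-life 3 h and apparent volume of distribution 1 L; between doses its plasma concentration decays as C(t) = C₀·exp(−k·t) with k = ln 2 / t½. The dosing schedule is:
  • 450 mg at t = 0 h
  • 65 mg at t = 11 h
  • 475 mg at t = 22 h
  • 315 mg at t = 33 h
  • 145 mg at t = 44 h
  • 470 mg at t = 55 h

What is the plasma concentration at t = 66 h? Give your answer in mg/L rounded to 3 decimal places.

38.082 mg/L

k = ln 2 / 3 = 0.23105 per h
Dose 1 (450 mg at t=0 h): 450·exp(−0.23105·66) = 0.000 mg/L
Dose 2 (65 mg at t=11 h): 65·exp(−0.23105·55) = 0.000 mg/L
Dose 3 (475 mg at t=22 h): 475·exp(−0.23105·44) = 0.018 mg/L
Dose 4 (315 mg at t=33 h): 315·exp(−0.23105·33) = 0.154 mg/L
Dose 5 (145 mg at t=44 h): 145·exp(−0.23105·22) = 0.899 mg/L
Dose 6 (470 mg at t=55 h): 470·exp(−0.23105·11) = 37.010 mg/L
C(66) = 0.000 + 0.000 + 0.018 + 0.154 + 0.899 + 37.010 = 38.082 mg/L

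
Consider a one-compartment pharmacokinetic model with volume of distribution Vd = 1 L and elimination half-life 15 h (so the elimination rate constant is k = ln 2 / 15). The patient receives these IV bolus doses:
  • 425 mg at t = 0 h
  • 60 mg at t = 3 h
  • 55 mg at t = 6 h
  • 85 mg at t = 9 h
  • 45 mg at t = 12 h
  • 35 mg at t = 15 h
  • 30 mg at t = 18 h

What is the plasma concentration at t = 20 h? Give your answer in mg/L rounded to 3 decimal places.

362.166 mg/L

k = ln 2 / 15 = 0.04621 per h
Dose 1 (425 mg at t=0 h): 425·exp(−0.04621·20) = 168.661 mg/L
Dose 2 (60 mg at t=3 h): 60·exp(−0.04621·17) = 27.352 mg/L
Dose 3 (55 mg at t=6 h): 55·exp(−0.04621·14) = 28.801 mg/L
Dose 4 (85 mg at t=9 h): 85·exp(−0.04621·11) = 51.129 mg/L
Dose 5 (45 mg at t=12 h): 45·exp(−0.04621·8) = 31.093 mg/L
Dose 6 (35 mg at t=15 h): 35·exp(−0.04621·5) = 27.780 mg/L
Dose 7 (30 mg at t=18 h): 30·exp(−0.04621·2) = 27.352 mg/L
C(20) = 168.661 + 27.352 + 28.801 + 51.129 + 31.093 + 27.780 + 27.352 = 362.166 mg/L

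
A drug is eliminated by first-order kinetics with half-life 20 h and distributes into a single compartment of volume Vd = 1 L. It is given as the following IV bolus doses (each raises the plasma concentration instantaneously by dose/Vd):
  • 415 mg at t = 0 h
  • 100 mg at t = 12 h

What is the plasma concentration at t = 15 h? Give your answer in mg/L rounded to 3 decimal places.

336.886 mg/L

k = ln 2 / 20 = 0.03466 per h
Dose 1 (415 mg at t=0 h): 415·exp(−0.03466·15) = 246.760 mg/L
Dose 2 (100 mg at t=12 h): 100·exp(−0.03466·3) = 90.125 mg/L
C(15) = 246.760 + 90.125 = 336.886 mg/L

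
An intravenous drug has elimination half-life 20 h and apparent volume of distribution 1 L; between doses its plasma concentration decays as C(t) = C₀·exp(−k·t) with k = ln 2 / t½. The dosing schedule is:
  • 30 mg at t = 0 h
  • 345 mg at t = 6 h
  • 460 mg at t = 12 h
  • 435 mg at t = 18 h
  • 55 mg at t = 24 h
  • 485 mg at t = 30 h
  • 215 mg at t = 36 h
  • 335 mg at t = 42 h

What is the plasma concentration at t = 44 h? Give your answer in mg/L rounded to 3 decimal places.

k = ln 2 / 20 = 0.03466 per h
Dose 1 (30 mg at t=0 h): 30·exp(−0.03466·44) = 6.529 mg/L
Dose 2 (345 mg at t=6 h): 345·exp(−0.03466·38) = 92.440 mg/L
Dose 3 (460 mg at t=12 h): 460·exp(−0.03466·32) = 151.743 mg/L
Dose 4 (435 mg at t=18 h): 435·exp(−0.03466·26) = 176.665 mg/L
Dose 5 (55 mg at t=24 h): 55·exp(−0.03466·20) = 27.500 mg/L
Dose 6 (485 mg at t=30 h): 485·exp(−0.03466·14) = 298.553 mg/L
Dose 7 (215 mg at t=36 h): 215·exp(−0.03466·8) = 162.940 mg/L
Dose 8 (335 mg at t=42 h): 335·exp(−0.03466·2) = 312.566 mg/L
C(44) = 6.529 + 92.440 + 151.743 + 176.665 + 27.500 + 298.553 + 162.940 + 312.566 = 1228.936 mg/L

1228.936 mg/L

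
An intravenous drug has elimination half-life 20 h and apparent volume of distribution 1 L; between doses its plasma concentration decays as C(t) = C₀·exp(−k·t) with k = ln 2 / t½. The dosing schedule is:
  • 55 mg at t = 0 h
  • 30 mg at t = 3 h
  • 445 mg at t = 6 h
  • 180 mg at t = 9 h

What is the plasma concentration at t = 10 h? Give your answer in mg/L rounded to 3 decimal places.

k = ln 2 / 20 = 0.03466 per h
Dose 1 (55 mg at t=0 h): 55·exp(−0.03466·10) = 38.891 mg/L
Dose 2 (30 mg at t=3 h): 30·exp(−0.03466·7) = 23.538 mg/L
Dose 3 (445 mg at t=6 h): 445·exp(−0.03466·4) = 387.395 mg/L
Dose 4 (180 mg at t=9 h): 180·exp(−0.03466·1) = 173.869 mg/L
C(10) = 38.891 + 23.538 + 387.395 + 173.869 = 623.692 mg/L

623.692 mg/L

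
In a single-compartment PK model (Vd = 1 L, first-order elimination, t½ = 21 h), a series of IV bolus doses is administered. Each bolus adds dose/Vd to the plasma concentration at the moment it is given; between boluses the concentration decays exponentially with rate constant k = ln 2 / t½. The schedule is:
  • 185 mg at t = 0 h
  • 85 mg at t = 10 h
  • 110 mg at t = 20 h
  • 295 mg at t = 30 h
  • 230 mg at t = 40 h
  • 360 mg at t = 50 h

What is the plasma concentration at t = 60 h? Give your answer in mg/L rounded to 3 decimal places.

k = ln 2 / 21 = 0.03301 per h
Dose 1 (185 mg at t=0 h): 185·exp(−0.03301·60) = 25.532 mg/L
Dose 2 (85 mg at t=10 h): 85·exp(−0.03301·50) = 16.319 mg/L
Dose 3 (110 mg at t=20 h): 110·exp(−0.03301·40) = 29.377 mg/L
Dose 4 (295 mg at t=30 h): 295·exp(−0.03301·30) = 109.592 mg/L
Dose 5 (230 mg at t=40 h): 230·exp(−0.03301·20) = 118.859 mg/L
Dose 6 (360 mg at t=50 h): 360·exp(−0.03301·10) = 258.794 mg/L
C(60) = 25.532 + 16.319 + 29.377 + 109.592 + 118.859 + 258.794 = 558.473 mg/L

558.473 mg/L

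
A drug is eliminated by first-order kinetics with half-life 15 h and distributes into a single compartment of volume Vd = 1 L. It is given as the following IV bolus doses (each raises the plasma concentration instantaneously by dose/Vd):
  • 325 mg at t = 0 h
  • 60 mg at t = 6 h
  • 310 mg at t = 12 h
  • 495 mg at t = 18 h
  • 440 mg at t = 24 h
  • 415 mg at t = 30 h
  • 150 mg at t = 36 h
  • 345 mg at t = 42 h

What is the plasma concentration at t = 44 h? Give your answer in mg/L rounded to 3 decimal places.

k = ln 2 / 15 = 0.04621 per h
Dose 1 (325 mg at t=0 h): 325·exp(−0.04621·44) = 42.546 mg/L
Dose 2 (60 mg at t=6 h): 60·exp(−0.04621·38) = 10.364 mg/L
Dose 3 (310 mg at t=12 h): 310·exp(−0.04621·32) = 70.658 mg/L
Dose 4 (495 mg at t=18 h): 495·exp(−0.04621·26) = 148.874 mg/L
Dose 5 (440 mg at t=24 h): 440·exp(−0.04621·20) = 174.614 mg/L
Dose 6 (415 mg at t=30 h): 415·exp(−0.04621·14) = 217.314 mg/L
Dose 7 (150 mg at t=36 h): 150·exp(−0.04621·8) = 103.643 mg/L
Dose 8 (345 mg at t=42 h): 345·exp(−0.04621·2) = 314.544 mg/L
C(44) = 42.546 + 10.364 + 70.658 + 148.874 + 174.614 + 217.314 + 103.643 + 314.544 = 1082.559 mg/L

1082.559 mg/L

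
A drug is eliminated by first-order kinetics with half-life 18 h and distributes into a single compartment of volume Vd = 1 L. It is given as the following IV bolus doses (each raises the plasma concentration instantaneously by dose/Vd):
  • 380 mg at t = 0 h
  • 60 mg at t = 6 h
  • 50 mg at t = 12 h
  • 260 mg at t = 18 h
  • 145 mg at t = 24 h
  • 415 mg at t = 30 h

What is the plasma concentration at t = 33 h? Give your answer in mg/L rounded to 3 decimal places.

k = ln 2 / 18 = 0.03851 per h
Dose 1 (380 mg at t=0 h): 380·exp(−0.03851·33) = 106.634 mg/L
Dose 2 (60 mg at t=6 h): 60·exp(−0.03851·27) = 21.213 mg/L
Dose 3 (50 mg at t=12 h): 50·exp(−0.03851·21) = 22.272 mg/L
Dose 4 (260 mg at t=18 h): 260·exp(−0.03851·15) = 145.920 mg/L
Dose 5 (145 mg at t=24 h): 145·exp(−0.03851·9) = 102.530 mg/L
Dose 6 (415 mg at t=30 h): 415·exp(−0.03851·3) = 369.723 mg/L
C(33) = 106.634 + 21.213 + 22.272 + 145.920 + 102.530 + 369.723 = 768.293 mg/L

768.293 mg/L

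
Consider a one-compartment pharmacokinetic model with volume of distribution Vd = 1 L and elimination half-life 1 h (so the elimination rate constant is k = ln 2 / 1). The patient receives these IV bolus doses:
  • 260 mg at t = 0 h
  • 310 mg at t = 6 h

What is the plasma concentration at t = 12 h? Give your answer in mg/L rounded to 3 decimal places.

4.907 mg/L

k = ln 2 / 1 = 0.69315 per h
Dose 1 (260 mg at t=0 h): 260·exp(−0.69315·12) = 0.063 mg/L
Dose 2 (310 mg at t=6 h): 310·exp(−0.69315·6) = 4.844 mg/L
C(12) = 0.063 + 4.844 = 4.907 mg/L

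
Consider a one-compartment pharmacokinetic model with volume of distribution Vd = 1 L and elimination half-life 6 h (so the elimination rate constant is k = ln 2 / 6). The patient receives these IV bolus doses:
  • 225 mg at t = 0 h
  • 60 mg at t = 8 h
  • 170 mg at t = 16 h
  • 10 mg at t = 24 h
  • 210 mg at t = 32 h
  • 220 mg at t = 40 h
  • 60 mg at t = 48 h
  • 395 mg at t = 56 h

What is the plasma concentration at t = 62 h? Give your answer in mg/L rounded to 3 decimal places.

k = ln 2 / 6 = 0.11552 per h
Dose 1 (225 mg at t=0 h): 225·exp(−0.11552·62) = 0.174 mg/L
Dose 2 (60 mg at t=8 h): 60·exp(−0.11552·54) = 0.117 mg/L
Dose 3 (170 mg at t=16 h): 170·exp(−0.11552·46) = 0.837 mg/L
Dose 4 (10 mg at t=24 h): 10·exp(−0.11552·38) = 0.124 mg/L
Dose 5 (210 mg at t=32 h): 210·exp(−0.11552·30) = 6.563 mg/L
Dose 6 (220 mg at t=40 h): 220·exp(−0.11552·22) = 17.324 mg/L
Dose 7 (60 mg at t=48 h): 60·exp(−0.11552·14) = 11.906 mg/L
Dose 8 (395 mg at t=56 h): 395·exp(−0.11552·6) = 197.500 mg/L
C(62) = 0.174 + 0.117 + 0.837 + 0.124 + 6.563 + 17.324 + 11.906 + 197.500 = 234.544 mg/L

234.544 mg/L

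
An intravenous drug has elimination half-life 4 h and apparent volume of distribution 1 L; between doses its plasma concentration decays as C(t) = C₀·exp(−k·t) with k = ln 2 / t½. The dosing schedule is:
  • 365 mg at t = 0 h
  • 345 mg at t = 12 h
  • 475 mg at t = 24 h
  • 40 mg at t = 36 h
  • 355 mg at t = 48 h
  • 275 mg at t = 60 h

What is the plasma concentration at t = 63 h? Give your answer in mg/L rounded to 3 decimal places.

190.881 mg/L

k = ln 2 / 4 = 0.17329 per h
Dose 1 (365 mg at t=0 h): 365·exp(−0.17329·63) = 0.007 mg/L
Dose 2 (345 mg at t=12 h): 345·exp(−0.17329·51) = 0.050 mg/L
Dose 3 (475 mg at t=24 h): 475·exp(−0.17329·39) = 0.552 mg/L
Dose 4 (40 mg at t=36 h): 40·exp(−0.17329·27) = 0.372 mg/L
Dose 5 (355 mg at t=48 h): 355·exp(−0.17329·15) = 26.386 mg/L
Dose 6 (275 mg at t=60 h): 275·exp(−0.17329·3) = 163.516 mg/L
C(63) = 0.007 + 0.050 + 0.552 + 0.372 + 26.386 + 163.516 = 190.881 mg/L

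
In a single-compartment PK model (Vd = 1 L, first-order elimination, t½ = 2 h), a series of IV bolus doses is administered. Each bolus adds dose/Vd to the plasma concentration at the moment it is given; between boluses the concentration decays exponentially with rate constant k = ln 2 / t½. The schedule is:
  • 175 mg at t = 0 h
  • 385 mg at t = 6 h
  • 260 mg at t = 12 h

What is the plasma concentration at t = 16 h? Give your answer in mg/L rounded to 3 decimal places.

77.715 mg/L

k = ln 2 / 2 = 0.34657 per h
Dose 1 (175 mg at t=0 h): 175·exp(−0.34657·16) = 0.684 mg/L
Dose 2 (385 mg at t=6 h): 385·exp(−0.34657·10) = 12.031 mg/L
Dose 3 (260 mg at t=12 h): 260·exp(−0.34657·4) = 65.000 mg/L
C(16) = 0.684 + 12.031 + 65.000 = 77.715 mg/L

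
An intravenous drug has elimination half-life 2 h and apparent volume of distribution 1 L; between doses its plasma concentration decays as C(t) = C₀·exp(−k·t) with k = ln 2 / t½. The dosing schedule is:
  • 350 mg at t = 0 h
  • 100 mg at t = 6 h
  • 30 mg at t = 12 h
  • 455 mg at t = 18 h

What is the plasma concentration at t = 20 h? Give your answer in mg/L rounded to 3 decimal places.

k = ln 2 / 2 = 0.34657 per h
Dose 1 (350 mg at t=0 h): 350·exp(−0.34657·20) = 0.342 mg/L
Dose 2 (100 mg at t=6 h): 100·exp(−0.34657·14) = 0.781 mg/L
Dose 3 (30 mg at t=12 h): 30·exp(−0.34657·8) = 1.875 mg/L
Dose 4 (455 mg at t=18 h): 455·exp(−0.34657·2) = 227.500 mg/L
C(20) = 0.342 + 0.781 + 1.875 + 227.500 = 230.498 mg/L

230.498 mg/L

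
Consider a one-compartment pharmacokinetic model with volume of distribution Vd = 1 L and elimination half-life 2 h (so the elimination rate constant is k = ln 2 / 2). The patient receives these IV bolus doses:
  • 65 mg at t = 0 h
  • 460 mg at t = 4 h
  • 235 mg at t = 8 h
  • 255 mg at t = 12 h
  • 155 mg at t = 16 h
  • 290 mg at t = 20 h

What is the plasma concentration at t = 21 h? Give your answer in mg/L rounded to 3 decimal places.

247.643 mg/L

k = ln 2 / 2 = 0.34657 per h
Dose 1 (65 mg at t=0 h): 65·exp(−0.34657·21) = 0.045 mg/L
Dose 2 (460 mg at t=4 h): 460·exp(−0.34657·17) = 1.271 mg/L
Dose 3 (235 mg at t=8 h): 235·exp(−0.34657·13) = 2.596 mg/L
Dose 4 (255 mg at t=12 h): 255·exp(−0.34657·9) = 11.270 mg/L
Dose 5 (155 mg at t=16 h): 155·exp(−0.34657·5) = 27.400 mg/L
Dose 6 (290 mg at t=20 h): 290·exp(−0.34657·1) = 205.061 mg/L
C(21) = 0.045 + 1.271 + 2.596 + 11.270 + 27.400 + 205.061 = 247.643 mg/L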